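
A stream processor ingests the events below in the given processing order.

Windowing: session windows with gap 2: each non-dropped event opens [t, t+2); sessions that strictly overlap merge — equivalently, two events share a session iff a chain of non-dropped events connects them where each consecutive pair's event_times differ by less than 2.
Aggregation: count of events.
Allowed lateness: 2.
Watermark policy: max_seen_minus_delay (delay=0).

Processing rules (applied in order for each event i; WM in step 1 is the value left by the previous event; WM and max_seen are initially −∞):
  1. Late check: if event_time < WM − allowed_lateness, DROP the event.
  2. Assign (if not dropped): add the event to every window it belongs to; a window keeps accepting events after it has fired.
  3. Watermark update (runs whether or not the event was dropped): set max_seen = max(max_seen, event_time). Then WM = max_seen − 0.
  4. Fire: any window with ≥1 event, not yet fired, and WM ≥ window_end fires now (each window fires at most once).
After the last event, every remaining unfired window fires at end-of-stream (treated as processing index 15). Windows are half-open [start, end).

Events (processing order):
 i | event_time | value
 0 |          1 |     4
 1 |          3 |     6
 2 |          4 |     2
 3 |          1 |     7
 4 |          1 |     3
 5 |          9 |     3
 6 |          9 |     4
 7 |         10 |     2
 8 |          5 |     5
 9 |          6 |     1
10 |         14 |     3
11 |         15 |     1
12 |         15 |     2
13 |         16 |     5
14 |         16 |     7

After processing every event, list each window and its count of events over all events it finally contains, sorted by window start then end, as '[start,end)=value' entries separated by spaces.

i=0 t=1 v=4: → [1,3); WM=1
i=1 t=3 v=6: → [3,5); WM=3
i=2 t=4 v=2: → [3,6); WM=4
i=3 t=1 v=7: DROP (t<4-2); WM=4
i=4 t=1 v=3: DROP (t<4-2); WM=4
i=5 t=9 v=3: → [9,11); WM=9
i=6 t=9 v=4: → [9,11); WM=9
i=7 t=10 v=2: → [9,12); WM=10
i=8 t=5 v=5: DROP (t<10-2); WM=10
i=9 t=6 v=1: DROP (t<10-2); WM=10
i=10 t=14 v=3: → [14,16); WM=14
i=11 t=15 v=1: → [14,17); WM=15
i=12 t=15 v=2: → [14,17); WM=15
i=13 t=16 v=5: → [14,18); WM=16
i=14 t=16 v=7: → [14,18); WM=16

[1,3)=1 [3,6)=2 [9,12)=3 [14,18)=5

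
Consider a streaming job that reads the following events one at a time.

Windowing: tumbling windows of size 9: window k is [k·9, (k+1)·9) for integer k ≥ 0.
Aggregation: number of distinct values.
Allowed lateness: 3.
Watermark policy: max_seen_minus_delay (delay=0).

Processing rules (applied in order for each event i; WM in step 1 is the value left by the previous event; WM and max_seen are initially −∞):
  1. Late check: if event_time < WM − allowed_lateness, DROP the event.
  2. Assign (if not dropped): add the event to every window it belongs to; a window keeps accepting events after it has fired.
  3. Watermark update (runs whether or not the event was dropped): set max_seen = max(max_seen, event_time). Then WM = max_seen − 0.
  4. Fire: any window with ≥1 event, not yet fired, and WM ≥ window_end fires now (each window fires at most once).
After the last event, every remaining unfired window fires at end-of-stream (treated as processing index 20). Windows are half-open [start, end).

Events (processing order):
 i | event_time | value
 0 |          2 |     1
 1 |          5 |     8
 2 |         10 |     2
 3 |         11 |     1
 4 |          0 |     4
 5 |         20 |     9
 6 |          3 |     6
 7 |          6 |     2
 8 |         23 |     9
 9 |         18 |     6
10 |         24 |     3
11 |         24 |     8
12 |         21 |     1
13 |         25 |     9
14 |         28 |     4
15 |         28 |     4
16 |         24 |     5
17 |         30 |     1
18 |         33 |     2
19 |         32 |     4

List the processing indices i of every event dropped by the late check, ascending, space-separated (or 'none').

4 6 7 9 16

i=0 t=2 v=1: → [0,9); WM=2
i=1 t=5 v=8: → [0,9); WM=5
i=2 t=10 v=2: → [9,18); WM=10; [0,9) fires=2
i=3 t=11 v=1: → [9,18); WM=11
i=4 t=0 v=4: DROP (t<11-3); WM=11
i=5 t=20 v=9: → [18,27); WM=20; [9,18) fires=2
i=6 t=3 v=6: DROP (t<20-3); WM=20
i=7 t=6 v=2: DROP (t<20-3); WM=20
i=8 t=23 v=9: → [18,27); WM=23
i=9 t=18 v=6: DROP (t<23-3); WM=23
i=10 t=24 v=3: → [18,27); WM=24
i=11 t=24 v=8: → [18,27); WM=24
i=12 t=21 v=1: → [18,27); WM=24
i=13 t=25 v=9: → [18,27); WM=25
i=14 t=28 v=4: → [27,36); WM=28; [18,27) fires=4
i=15 t=28 v=4: → [27,36); WM=28
i=16 t=24 v=5: DROP (t<28-3); WM=28
i=17 t=30 v=1: → [27,36); WM=30
i=18 t=33 v=2: → [27,36); WM=33
i=19 t=32 v=4: → [27,36); WM=33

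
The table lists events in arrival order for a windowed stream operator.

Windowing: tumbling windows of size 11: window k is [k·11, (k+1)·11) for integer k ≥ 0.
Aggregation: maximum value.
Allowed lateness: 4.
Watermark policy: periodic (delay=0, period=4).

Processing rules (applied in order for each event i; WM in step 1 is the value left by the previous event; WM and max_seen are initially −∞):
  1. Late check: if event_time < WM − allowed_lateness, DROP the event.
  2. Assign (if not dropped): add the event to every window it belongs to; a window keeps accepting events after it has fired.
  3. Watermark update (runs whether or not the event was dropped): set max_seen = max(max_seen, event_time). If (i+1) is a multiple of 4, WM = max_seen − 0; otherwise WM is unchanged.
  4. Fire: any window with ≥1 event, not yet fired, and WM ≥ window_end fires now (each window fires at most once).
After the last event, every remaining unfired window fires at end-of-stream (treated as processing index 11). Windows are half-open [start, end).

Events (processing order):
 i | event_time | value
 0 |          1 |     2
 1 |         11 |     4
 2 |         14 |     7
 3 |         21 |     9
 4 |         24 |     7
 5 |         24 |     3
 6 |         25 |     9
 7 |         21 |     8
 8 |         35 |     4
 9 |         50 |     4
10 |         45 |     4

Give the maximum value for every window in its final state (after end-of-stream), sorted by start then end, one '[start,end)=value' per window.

i=0 t=1 v=2: → [0,11); WM=−∞
i=1 t=11 v=4: → [11,22); WM=−∞
i=2 t=14 v=7: → [11,22); WM=−∞
i=3 t=21 v=9: → [11,22); WM=21; [0,11) fires=2
i=4 t=24 v=7: → [22,33); WM=21
i=5 t=24 v=3: → [22,33); WM=21
i=6 t=25 v=9: → [22,33); WM=21
i=7 t=21 v=8: → [11,22); WM=25; [11,22) fires=9
i=8 t=35 v=4: → [33,44); WM=25
i=9 t=50 v=4: → [44,55); WM=25
i=10 t=45 v=4: → [44,55); WM=25

[0,11)=2 [11,22)=9 [22,33)=9 [33,44)=4 [44,55)=4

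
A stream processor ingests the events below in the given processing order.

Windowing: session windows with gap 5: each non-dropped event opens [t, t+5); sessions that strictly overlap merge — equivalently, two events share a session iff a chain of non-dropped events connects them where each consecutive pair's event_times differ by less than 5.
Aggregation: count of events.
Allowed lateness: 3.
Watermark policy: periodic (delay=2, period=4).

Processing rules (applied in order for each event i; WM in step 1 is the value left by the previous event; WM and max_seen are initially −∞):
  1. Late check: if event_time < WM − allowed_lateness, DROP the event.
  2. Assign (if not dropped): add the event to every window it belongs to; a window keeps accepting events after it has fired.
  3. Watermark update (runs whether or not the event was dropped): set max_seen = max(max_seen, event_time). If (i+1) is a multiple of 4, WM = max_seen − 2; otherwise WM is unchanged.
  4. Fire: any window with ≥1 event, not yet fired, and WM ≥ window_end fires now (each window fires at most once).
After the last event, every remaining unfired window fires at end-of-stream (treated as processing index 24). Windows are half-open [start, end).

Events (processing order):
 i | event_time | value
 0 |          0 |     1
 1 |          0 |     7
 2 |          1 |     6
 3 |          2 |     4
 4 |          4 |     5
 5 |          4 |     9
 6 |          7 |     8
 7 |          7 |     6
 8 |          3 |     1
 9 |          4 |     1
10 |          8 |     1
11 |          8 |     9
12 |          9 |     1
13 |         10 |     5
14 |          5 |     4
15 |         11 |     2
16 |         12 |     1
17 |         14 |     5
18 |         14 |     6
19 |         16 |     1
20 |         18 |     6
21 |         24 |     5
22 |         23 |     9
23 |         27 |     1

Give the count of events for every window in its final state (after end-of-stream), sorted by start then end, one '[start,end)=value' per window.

[0,23)=21 [23,32)=3

i=0 t=0 v=1: → [0,5); WM=−∞
i=1 t=0 v=7: → [0,5); WM=−∞
i=2 t=1 v=6: → [0,6); WM=−∞
i=3 t=2 v=4: → [0,7); WM=0
i=4 t=4 v=5: → [0,9); WM=0
i=5 t=4 v=9: → [0,9); WM=0
i=6 t=7 v=8: → [0,12); WM=0
i=7 t=7 v=6: → [0,12); WM=5
i=8 t=3 v=1: → [0,12); WM=5
i=9 t=4 v=1: → [0,12); WM=5
i=10 t=8 v=1: → [0,13); WM=5
i=11 t=8 v=9: → [0,13); WM=6
i=12 t=9 v=1: → [0,14); WM=6
i=13 t=10 v=5: → [0,15); WM=6
i=14 t=5 v=4: → [0,15); WM=6
i=15 t=11 v=2: → [0,16); WM=9
i=16 t=12 v=1: → [0,17); WM=9
i=17 t=14 v=5: → [0,19); WM=9
i=18 t=14 v=6: → [0,19); WM=9
i=19 t=16 v=1: → [0,21); WM=14
i=20 t=18 v=6: → [0,23); WM=14
i=21 t=24 v=5: → [24,29); WM=14
i=22 t=23 v=9: → [23,29); WM=14
i=23 t=27 v=1: → [23,32); WM=25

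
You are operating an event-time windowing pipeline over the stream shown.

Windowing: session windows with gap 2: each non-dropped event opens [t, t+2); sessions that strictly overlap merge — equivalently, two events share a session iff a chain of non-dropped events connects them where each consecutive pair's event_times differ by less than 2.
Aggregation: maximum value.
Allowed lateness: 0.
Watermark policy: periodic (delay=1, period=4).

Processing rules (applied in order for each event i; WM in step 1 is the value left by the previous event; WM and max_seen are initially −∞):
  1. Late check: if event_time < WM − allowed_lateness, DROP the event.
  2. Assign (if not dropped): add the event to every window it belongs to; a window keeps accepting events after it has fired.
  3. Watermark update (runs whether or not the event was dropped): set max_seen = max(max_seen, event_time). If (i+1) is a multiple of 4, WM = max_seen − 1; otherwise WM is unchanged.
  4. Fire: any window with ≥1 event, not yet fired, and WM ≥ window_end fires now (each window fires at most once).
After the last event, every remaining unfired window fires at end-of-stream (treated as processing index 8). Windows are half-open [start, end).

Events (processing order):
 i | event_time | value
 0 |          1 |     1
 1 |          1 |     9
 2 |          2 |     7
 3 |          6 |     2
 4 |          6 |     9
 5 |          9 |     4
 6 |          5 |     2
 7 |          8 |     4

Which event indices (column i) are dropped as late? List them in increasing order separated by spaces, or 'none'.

i=0 t=1 v=1: → [1,3); WM=−∞
i=1 t=1 v=9: → [1,3); WM=−∞
i=2 t=2 v=7: → [1,4); WM=−∞
i=3 t=6 v=2: → [6,8); WM=5
i=4 t=6 v=9: → [6,8); WM=5
i=5 t=9 v=4: → [9,11); WM=5
i=6 t=5 v=2: → [5,8); WM=5
i=7 t=8 v=4: → [8,11); WM=8

none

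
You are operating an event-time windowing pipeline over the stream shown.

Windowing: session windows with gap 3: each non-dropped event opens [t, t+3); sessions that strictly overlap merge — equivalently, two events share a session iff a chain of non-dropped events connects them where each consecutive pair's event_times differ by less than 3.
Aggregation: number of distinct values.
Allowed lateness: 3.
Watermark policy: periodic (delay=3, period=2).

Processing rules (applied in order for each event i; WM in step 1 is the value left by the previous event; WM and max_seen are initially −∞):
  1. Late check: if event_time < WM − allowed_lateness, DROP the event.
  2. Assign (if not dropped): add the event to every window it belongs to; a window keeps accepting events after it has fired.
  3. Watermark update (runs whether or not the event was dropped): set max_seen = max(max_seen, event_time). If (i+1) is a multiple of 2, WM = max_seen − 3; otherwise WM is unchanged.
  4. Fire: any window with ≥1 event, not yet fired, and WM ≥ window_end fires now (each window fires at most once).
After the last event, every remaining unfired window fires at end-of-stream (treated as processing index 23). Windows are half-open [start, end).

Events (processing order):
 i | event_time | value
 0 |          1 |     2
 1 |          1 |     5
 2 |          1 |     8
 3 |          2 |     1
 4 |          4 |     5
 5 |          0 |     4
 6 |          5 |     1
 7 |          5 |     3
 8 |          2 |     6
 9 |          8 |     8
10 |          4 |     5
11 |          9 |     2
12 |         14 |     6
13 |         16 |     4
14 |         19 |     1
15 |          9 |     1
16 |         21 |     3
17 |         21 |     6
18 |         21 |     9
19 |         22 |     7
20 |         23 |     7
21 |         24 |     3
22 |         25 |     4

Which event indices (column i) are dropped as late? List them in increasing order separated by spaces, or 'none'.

i=0 t=1 v=2: → [1,4); WM=−∞
i=1 t=1 v=5: → [1,4); WM=-2
i=2 t=1 v=8: → [1,4); WM=-2
i=3 t=2 v=1: → [1,5); WM=-1
i=4 t=4 v=5: → [1,7); WM=-1
i=5 t=0 v=4: → [0,7); WM=1
i=6 t=5 v=1: → [0,8); WM=1
i=7 t=5 v=3: → [0,8); WM=2
i=8 t=2 v=6: → [0,8); WM=2
i=9 t=8 v=8: → [8,11); WM=5
i=10 t=4 v=5: → [0,8); WM=5
i=11 t=9 v=2: → [8,12); WM=6
i=12 t=14 v=6: → [14,17); WM=6
i=13 t=16 v=4: → [14,19); WM=13
i=14 t=19 v=1: → [19,22); WM=13
i=15 t=9 v=1: DROP (t<13-3); WM=16
i=16 t=21 v=3: → [19,24); WM=16
i=17 t=21 v=6: → [19,24); WM=18
i=18 t=21 v=9: → [19,24); WM=18
i=19 t=22 v=7: → [19,25); WM=19
i=20 t=23 v=7: → [19,26); WM=19
i=21 t=24 v=3: → [19,27); WM=21
i=22 t=25 v=4: → [19,28); WM=21

15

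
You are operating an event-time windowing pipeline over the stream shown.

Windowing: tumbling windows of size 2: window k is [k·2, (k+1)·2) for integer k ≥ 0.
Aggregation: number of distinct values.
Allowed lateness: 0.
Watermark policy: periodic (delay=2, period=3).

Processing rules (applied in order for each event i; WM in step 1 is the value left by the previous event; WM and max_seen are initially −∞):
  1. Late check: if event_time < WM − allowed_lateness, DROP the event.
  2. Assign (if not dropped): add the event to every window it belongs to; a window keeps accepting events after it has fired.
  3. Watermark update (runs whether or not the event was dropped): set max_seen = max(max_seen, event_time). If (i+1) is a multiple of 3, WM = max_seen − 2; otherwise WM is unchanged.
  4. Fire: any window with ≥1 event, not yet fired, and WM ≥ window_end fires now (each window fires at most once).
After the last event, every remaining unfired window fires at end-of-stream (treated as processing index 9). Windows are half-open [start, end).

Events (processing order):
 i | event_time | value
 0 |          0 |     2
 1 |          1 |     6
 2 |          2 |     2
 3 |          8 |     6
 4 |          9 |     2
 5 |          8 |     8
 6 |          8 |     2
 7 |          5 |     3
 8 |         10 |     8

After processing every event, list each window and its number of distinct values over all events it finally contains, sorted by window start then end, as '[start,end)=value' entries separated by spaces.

[0,2)=2 [2,4)=1 [8,10)=3 [10,12)=1

i=0 t=0 v=2: → [0,2); WM=−∞
i=1 t=1 v=6: → [0,2); WM=−∞
i=2 t=2 v=2: → [2,4); WM=0
i=3 t=8 v=6: → [8,10); WM=0
i=4 t=9 v=2: → [8,10); WM=0
i=5 t=8 v=8: → [8,10); WM=7; [0,2) fires=2 [2,4) fires=1
i=6 t=8 v=2: → [8,10); WM=7
i=7 t=5 v=3: DROP (t<7-0); WM=7
i=8 t=10 v=8: → [10,12); WM=8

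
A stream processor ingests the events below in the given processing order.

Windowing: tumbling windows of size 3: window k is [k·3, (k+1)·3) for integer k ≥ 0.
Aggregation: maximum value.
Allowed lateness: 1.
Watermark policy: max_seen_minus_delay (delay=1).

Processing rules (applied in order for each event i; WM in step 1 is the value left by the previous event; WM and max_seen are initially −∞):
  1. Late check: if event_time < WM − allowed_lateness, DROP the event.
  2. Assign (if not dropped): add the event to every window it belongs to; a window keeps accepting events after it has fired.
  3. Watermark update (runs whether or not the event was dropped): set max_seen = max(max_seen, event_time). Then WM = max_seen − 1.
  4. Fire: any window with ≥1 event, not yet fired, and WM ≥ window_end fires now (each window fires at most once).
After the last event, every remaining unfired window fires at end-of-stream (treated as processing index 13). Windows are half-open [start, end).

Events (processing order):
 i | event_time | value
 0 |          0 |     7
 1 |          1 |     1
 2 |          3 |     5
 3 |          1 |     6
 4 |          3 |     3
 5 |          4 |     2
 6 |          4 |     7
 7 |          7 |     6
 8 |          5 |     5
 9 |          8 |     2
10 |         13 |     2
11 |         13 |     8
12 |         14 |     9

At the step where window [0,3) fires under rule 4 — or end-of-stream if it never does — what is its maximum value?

7

i=0 t=0 v=7: → [0,3); WM=-1
i=1 t=1 v=1: → [0,3); WM=0
i=2 t=3 v=5: → [3,6); WM=2
i=3 t=1 v=6: → [0,3); WM=2
i=4 t=3 v=3: → [3,6); WM=2
i=5 t=4 v=2: → [3,6); WM=3; [0,3) fires=7
i=6 t=4 v=7: → [3,6); WM=3
i=7 t=7 v=6: → [6,9); WM=6; [3,6) fires=7
i=8 t=5 v=5: → [3,6); WM=6
i=9 t=8 v=2: → [6,9); WM=7
i=10 t=13 v=2: → [12,15); WM=12; [6,9) fires=6
i=11 t=13 v=8: → [12,15); WM=12
i=12 t=14 v=9: → [12,15); WM=13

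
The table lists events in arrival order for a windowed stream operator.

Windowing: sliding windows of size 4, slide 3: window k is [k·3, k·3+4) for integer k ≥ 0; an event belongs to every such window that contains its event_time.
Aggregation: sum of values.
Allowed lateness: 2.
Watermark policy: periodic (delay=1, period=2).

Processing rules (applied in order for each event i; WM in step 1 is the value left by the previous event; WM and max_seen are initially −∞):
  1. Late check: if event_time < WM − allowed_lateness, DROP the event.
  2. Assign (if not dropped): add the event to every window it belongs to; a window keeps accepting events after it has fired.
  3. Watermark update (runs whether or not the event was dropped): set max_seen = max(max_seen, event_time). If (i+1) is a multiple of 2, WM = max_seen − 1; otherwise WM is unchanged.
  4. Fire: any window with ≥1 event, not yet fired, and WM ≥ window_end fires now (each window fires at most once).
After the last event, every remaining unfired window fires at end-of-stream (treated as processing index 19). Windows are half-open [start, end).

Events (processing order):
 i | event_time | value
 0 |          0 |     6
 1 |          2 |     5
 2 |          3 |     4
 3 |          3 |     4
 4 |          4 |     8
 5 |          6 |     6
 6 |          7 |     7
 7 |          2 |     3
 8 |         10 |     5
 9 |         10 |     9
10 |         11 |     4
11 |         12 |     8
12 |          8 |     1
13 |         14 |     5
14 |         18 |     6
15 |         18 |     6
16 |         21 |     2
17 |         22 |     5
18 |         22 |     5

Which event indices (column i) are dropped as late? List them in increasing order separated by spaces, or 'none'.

7 12

i=0 t=0 v=6: → [0,4); WM=−∞
i=1 t=2 v=5: → [0,4); WM=1
i=2 t=3 v=4: → [3,7),[0,4); WM=1
i=3 t=3 v=4: → [3,7),[0,4); WM=2
i=4 t=4 v=8: → [3,7); WM=2
i=5 t=6 v=6: → [6,10),[3,7); WM=5; [0,4) fires=19
i=6 t=7 v=7: → [6,10); WM=5
i=7 t=2 v=3: DROP (t<5-2); WM=6
i=8 t=10 v=5: → [9,13); WM=6
i=9 t=10 v=9: → [9,13); WM=9; [3,7) fires=22
i=10 t=11 v=4: → [9,13); WM=9
i=11 t=12 v=8: → [12,16),[9,13); WM=11; [6,10) fires=13
i=12 t=8 v=1: DROP (t<11-2); WM=11
i=13 t=14 v=5: → [12,16); WM=13; [9,13) fires=26
i=14 t=18 v=6: → [18,22),[15,19); WM=13
i=15 t=18 v=6: → [18,22),[15,19); WM=17; [12,16) fires=13
i=16 t=21 v=2: → [21,25),[18,22); WM=17
i=17 t=22 v=5: → [21,25); WM=21; [15,19) fires=12
i=18 t=22 v=5: → [21,25); WM=21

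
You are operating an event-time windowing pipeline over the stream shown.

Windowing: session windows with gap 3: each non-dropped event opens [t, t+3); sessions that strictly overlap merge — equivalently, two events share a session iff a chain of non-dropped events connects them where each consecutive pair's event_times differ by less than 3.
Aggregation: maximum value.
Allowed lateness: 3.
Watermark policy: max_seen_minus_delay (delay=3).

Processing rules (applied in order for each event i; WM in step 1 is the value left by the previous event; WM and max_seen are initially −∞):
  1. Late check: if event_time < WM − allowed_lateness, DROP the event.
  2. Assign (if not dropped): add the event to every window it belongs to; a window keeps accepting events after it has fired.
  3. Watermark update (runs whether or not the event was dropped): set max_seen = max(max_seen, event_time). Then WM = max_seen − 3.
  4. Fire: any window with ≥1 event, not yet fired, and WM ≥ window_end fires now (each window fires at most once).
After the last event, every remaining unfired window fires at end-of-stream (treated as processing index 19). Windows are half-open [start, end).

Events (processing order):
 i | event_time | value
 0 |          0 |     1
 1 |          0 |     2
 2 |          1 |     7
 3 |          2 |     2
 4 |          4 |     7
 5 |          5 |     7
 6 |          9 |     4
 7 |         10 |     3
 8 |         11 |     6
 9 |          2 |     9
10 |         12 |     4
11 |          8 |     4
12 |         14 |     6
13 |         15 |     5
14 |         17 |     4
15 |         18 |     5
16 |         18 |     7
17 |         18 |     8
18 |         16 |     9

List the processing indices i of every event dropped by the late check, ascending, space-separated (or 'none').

i=0 t=0 v=1: → [0,3); WM=-3
i=1 t=0 v=2: → [0,3); WM=-3
i=2 t=1 v=7: → [0,4); WM=-2
i=3 t=2 v=2: → [0,5); WM=-1
i=4 t=4 v=7: → [0,7); WM=1
i=5 t=5 v=7: → [0,8); WM=2
i=6 t=9 v=4: → [9,12); WM=6
i=7 t=10 v=3: → [9,13); WM=7
i=8 t=11 v=6: → [9,14); WM=8
i=9 t=2 v=9: DROP (t<8-3); WM=8
i=10 t=12 v=4: → [9,15); WM=9
i=11 t=8 v=4: → [8,15); WM=9
i=12 t=14 v=6: → [8,17); WM=11
i=13 t=15 v=5: → [8,18); WM=12
i=14 t=17 v=4: → [8,20); WM=14
i=15 t=18 v=5: → [8,21); WM=15
i=16 t=18 v=7: → [8,21); WM=15
i=17 t=18 v=8: → [8,21); WM=15
i=18 t=16 v=9: → [8,21); WM=15

9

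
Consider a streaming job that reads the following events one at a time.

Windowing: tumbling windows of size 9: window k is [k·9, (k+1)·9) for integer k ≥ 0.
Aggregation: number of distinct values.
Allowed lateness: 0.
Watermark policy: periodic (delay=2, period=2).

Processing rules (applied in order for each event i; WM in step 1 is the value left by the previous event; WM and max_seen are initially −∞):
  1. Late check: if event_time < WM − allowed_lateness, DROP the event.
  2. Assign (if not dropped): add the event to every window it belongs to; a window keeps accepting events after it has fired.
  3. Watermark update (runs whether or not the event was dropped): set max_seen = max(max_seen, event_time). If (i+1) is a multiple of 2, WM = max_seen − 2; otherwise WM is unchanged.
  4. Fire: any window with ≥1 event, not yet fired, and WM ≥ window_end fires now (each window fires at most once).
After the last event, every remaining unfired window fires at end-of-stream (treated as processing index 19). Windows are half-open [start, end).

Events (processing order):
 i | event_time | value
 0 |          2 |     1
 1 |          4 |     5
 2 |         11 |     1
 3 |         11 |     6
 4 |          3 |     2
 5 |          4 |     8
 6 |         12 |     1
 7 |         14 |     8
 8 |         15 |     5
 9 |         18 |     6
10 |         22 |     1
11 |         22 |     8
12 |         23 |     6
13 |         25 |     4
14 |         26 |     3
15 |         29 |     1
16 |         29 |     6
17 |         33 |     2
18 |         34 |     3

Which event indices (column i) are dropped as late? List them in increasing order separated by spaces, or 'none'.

4 5

i=0 t=2 v=1: → [0,9); WM=−∞
i=1 t=4 v=5: → [0,9); WM=2
i=2 t=11 v=1: → [9,18); WM=2
i=3 t=11 v=6: → [9,18); WM=9; [0,9) fires=2
i=4 t=3 v=2: DROP (t<9-0); WM=9
i=5 t=4 v=8: DROP (t<9-0); WM=9
i=6 t=12 v=1: → [9,18); WM=9
i=7 t=14 v=8: → [9,18); WM=12
i=8 t=15 v=5: → [9,18); WM=12
i=9 t=18 v=6: → [18,27); WM=16
i=10 t=22 v=1: → [18,27); WM=16
i=11 t=22 v=8: → [18,27); WM=20; [9,18) fires=4
i=12 t=23 v=6: → [18,27); WM=20
i=13 t=25 v=4: → [18,27); WM=23
i=14 t=26 v=3: → [18,27); WM=23
i=15 t=29 v=1: → [27,36); WM=27; [18,27) fires=5
i=16 t=29 v=6: → [27,36); WM=27
i=17 t=33 v=2: → [27,36); WM=31
i=18 t=34 v=3: → [27,36); WM=31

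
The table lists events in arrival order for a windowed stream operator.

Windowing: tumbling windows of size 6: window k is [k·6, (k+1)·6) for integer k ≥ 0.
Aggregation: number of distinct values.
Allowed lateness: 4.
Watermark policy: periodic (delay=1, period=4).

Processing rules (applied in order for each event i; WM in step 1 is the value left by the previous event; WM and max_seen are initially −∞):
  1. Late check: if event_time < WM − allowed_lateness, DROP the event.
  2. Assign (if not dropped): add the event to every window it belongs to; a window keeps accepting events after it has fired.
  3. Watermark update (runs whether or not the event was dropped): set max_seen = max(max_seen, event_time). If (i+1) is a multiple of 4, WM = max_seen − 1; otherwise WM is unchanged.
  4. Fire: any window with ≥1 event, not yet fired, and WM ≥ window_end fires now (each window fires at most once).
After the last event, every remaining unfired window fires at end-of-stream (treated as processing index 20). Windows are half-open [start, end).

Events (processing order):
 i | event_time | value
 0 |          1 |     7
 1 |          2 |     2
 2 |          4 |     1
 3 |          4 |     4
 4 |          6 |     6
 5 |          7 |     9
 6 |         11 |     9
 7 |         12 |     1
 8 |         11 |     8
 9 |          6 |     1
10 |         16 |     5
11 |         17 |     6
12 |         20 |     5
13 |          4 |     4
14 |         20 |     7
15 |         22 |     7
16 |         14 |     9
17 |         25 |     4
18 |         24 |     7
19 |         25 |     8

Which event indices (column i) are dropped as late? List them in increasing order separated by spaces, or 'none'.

i=0 t=1 v=7: → [0,6); WM=−∞
i=1 t=2 v=2: → [0,6); WM=−∞
i=2 t=4 v=1: → [0,6); WM=−∞
i=3 t=4 v=4: → [0,6); WM=3
i=4 t=6 v=6: → [6,12); WM=3
i=5 t=7 v=9: → [6,12); WM=3
i=6 t=11 v=9: → [6,12); WM=3
i=7 t=12 v=1: → [12,18); WM=11; [0,6) fires=4
i=8 t=11 v=8: → [6,12); WM=11
i=9 t=6 v=1: DROP (t<11-4); WM=11
i=10 t=16 v=5: → [12,18); WM=11
i=11 t=17 v=6: → [12,18); WM=16; [6,12) fires=3
i=12 t=20 v=5: → [18,24); WM=16
i=13 t=4 v=4: DROP (t<16-4); WM=16
i=14 t=20 v=7: → [18,24); WM=16
i=15 t=22 v=7: → [18,24); WM=21; [12,18) fires=3
i=16 t=14 v=9: DROP (t<21-4); WM=21
i=17 t=25 v=4: → [24,30); WM=21
i=18 t=24 v=7: → [24,30); WM=21
i=19 t=25 v=8: → [24,30); WM=24; [18,24) fires=2

9 13 16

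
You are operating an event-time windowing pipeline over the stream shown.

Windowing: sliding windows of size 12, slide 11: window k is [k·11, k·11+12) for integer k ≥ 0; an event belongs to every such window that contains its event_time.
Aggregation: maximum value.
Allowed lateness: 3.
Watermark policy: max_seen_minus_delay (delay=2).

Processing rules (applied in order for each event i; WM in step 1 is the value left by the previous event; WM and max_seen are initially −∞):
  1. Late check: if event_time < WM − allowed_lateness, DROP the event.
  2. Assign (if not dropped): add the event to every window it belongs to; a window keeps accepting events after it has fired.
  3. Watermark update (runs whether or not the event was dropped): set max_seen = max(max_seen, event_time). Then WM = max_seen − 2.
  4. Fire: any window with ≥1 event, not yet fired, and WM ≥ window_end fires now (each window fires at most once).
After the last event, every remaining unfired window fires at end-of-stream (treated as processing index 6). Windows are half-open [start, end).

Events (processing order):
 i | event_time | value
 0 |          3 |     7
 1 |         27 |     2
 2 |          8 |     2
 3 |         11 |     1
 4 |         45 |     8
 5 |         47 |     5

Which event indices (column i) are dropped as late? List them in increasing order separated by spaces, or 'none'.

2 3

i=0 t=3 v=7: → [0,12); WM=1
i=1 t=27 v=2: → [22,34); WM=25; [0,12) fires=7
i=2 t=8 v=2: DROP (t<25-3); WM=25
i=3 t=11 v=1: DROP (t<25-3); WM=25
i=4 t=45 v=8: → [44,56); WM=43; [22,34) fires=2
i=5 t=47 v=5: → [44,56); WM=45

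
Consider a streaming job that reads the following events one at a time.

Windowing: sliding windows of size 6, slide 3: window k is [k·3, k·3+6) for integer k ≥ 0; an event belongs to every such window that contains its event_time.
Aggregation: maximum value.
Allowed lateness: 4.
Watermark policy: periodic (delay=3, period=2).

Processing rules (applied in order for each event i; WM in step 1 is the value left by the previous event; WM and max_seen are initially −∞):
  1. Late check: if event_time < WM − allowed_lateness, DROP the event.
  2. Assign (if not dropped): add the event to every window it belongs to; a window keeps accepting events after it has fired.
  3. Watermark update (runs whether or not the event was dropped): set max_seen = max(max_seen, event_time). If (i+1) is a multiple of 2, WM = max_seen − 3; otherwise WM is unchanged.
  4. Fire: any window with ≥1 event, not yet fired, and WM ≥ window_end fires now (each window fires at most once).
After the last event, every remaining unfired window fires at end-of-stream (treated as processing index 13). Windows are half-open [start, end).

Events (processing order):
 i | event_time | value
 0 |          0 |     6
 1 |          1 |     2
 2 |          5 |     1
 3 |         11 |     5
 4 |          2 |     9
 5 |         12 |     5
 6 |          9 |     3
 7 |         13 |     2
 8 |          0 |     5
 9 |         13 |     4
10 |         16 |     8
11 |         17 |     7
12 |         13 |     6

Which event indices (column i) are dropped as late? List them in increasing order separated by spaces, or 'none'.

4 8

i=0 t=0 v=6: → [0,6); WM=−∞
i=1 t=1 v=2: → [0,6); WM=-2
i=2 t=5 v=1: → [3,9),[0,6); WM=-2
i=3 t=11 v=5: → [9,15),[6,12); WM=8; [0,6) fires=6
i=4 t=2 v=9: DROP (t<8-4); WM=8
i=5 t=12 v=5: → [12,18),[9,15); WM=9; [3,9) fires=1
i=6 t=9 v=3: → [9,15),[6,12); WM=9
i=7 t=13 v=2: → [12,18),[9,15); WM=10
i=8 t=0 v=5: DROP (t<10-4); WM=10
i=9 t=13 v=4: → [12,18),[9,15); WM=10
i=10 t=16 v=8: → [15,21),[12,18); WM=10
i=11 t=17 v=7: → [15,21),[12,18); WM=14; [6,12) fires=5
i=12 t=13 v=6: → [12,18),[9,15); WM=14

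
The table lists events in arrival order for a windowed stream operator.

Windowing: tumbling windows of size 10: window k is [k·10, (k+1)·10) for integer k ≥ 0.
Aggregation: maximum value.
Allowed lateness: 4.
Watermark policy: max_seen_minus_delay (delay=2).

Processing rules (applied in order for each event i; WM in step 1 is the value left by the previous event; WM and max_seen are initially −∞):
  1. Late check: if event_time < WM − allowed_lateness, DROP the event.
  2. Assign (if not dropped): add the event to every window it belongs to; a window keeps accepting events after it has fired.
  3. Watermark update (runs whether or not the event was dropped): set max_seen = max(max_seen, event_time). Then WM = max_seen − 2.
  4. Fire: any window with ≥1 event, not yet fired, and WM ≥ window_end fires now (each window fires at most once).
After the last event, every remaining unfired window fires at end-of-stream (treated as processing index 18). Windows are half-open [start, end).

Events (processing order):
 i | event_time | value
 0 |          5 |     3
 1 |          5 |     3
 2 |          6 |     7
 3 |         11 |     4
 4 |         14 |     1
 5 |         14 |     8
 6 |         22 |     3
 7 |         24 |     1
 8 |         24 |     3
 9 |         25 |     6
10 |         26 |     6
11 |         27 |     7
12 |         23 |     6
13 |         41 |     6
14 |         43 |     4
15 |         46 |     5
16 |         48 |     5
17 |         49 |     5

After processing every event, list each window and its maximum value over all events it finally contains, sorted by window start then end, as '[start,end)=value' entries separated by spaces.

[0,10)=7 [10,20)=8 [20,30)=7 [40,50)=6

i=0 t=5 v=3: → [0,10); WM=3
i=1 t=5 v=3: → [0,10); WM=3
i=2 t=6 v=7: → [0,10); WM=4
i=3 t=11 v=4: → [10,20); WM=9
i=4 t=14 v=1: → [10,20); WM=12; [0,10) fires=7
i=5 t=14 v=8: → [10,20); WM=12
i=6 t=22 v=3: → [20,30); WM=20; [10,20) fires=8
i=7 t=24 v=1: → [20,30); WM=22
i=8 t=24 v=3: → [20,30); WM=22
i=9 t=25 v=6: → [20,30); WM=23
i=10 t=26 v=6: → [20,30); WM=24
i=11 t=27 v=7: → [20,30); WM=25
i=12 t=23 v=6: → [20,30); WM=25
i=13 t=41 v=6: → [40,50); WM=39; [20,30) fires=7
i=14 t=43 v=4: → [40,50); WM=41
i=15 t=46 v=5: → [40,50); WM=44
i=16 t=48 v=5: → [40,50); WM=46
i=17 t=49 v=5: → [40,50); WM=47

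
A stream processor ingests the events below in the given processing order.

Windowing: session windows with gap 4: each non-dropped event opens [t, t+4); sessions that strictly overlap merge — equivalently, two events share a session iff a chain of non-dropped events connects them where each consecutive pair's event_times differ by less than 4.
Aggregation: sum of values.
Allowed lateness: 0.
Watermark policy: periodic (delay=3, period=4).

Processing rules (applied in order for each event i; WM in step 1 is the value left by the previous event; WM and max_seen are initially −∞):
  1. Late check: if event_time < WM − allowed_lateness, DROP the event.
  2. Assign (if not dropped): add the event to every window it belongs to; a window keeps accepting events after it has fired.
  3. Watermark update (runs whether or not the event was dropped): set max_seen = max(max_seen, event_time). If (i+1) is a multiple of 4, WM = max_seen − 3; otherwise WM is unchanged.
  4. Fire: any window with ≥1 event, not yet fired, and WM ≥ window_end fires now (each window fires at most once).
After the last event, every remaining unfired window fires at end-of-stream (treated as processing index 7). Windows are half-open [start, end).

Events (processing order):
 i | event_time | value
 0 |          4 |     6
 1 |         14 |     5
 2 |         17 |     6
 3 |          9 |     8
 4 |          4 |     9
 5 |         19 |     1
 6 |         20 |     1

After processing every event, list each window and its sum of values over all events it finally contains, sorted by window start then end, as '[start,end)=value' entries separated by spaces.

i=0 t=4 v=6: → [4,8); WM=−∞
i=1 t=14 v=5: → [14,18); WM=−∞
i=2 t=17 v=6: → [14,21); WM=−∞
i=3 t=9 v=8: → [9,13); WM=14
i=4 t=4 v=9: DROP (t<14-0); WM=14
i=5 t=19 v=1: → [14,23); WM=14
i=6 t=20 v=1: → [14,24); WM=14

[4,8)=6 [9,13)=8 [14,24)=13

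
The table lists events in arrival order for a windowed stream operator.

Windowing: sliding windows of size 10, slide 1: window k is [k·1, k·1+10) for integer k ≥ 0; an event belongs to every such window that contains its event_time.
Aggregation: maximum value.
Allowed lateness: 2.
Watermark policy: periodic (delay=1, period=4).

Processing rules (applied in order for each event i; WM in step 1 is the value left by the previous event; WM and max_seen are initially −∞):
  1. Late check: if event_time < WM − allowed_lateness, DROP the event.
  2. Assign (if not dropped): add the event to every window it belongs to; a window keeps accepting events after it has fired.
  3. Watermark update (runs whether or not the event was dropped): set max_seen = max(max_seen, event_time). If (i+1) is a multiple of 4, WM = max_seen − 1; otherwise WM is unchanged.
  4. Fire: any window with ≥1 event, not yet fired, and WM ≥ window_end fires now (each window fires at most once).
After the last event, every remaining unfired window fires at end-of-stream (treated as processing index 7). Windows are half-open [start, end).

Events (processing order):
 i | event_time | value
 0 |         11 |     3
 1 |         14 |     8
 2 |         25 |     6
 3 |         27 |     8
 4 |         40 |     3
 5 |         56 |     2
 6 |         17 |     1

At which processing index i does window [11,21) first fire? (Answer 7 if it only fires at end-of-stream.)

i=0 t=11 v=3: → [11,21),[10,20),[9,19),[8,18),[7,17),[6,16),[5,15),[4,14),[3,13),[2,12); WM=−∞
i=1 t=14 v=8: → [14,24),[13,23),[12,22),[11,21),[10,20),[9,19),[8,18),[7,17),[6,16),[5,15); WM=−∞
i=2 t=25 v=6: → [25,35),[24,34),[23,33),[22,32),[21,31),[20,30),[19,29),[18,28),[17,27),[16,26); WM=−∞
i=3 t=27 v=8: → [27,37),[26,36),[25,35),[24,34),[23,33),[22,32),[21,31),[20,30),[19,29),[18,28); WM=26; [2,12) fires=3 [3,13) fires=3 [4,14) fires=3 [5,15) fires=8 [6,16) fires=8 [7,17) fires=8 [8,18) fires=8 [9,19) fires=8 [10,20) fires=8 [11,21) fires=8 [12,22) fires=8 [13,23) fires=8 [14,24) fires=8 [16,26) fires=6
i=4 t=40 v=3: → [40,50),[39,49),[38,48),[37,47),[36,46),[35,45),[34,44),[33,43),[32,42),[31,41); WM=26
i=5 t=56 v=2: → [56,66),[55,65),[54,64),[53,63),[52,62),[51,61),[50,60),[49,59),[48,58),[47,57); WM=26
i=6 t=17 v=1: DROP (t<26-2); WM=26

3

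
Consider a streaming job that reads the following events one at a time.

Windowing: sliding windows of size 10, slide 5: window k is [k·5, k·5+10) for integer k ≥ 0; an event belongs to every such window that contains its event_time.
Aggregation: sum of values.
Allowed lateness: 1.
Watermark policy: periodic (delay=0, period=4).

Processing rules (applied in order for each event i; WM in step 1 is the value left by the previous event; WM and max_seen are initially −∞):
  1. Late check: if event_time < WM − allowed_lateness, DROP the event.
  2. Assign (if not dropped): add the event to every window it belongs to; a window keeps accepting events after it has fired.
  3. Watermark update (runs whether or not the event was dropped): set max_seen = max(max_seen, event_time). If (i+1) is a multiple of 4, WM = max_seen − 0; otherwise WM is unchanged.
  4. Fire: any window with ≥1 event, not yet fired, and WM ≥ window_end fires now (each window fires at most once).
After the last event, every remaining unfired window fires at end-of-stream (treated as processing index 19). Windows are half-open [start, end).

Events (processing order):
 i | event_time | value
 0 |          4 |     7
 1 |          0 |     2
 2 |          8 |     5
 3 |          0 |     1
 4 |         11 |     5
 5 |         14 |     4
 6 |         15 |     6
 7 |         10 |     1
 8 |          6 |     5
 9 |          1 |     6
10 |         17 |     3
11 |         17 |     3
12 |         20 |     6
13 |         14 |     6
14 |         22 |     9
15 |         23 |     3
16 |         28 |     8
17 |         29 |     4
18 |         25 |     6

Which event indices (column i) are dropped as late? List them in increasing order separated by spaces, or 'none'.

i=0 t=4 v=7: → [0,10); WM=−∞
i=1 t=0 v=2: → [0,10); WM=−∞
i=2 t=8 v=5: → [5,15),[0,10); WM=−∞
i=3 t=0 v=1: → [0,10); WM=8
i=4 t=11 v=5: → [10,20),[5,15); WM=8
i=5 t=14 v=4: → [10,20),[5,15); WM=8
i=6 t=15 v=6: → [15,25),[10,20); WM=8
i=7 t=10 v=1: → [10,20),[5,15); WM=15; [0,10) fires=15 [5,15) fires=15
i=8 t=6 v=5: DROP (t<15-1); WM=15
i=9 t=1 v=6: DROP (t<15-1); WM=15
i=10 t=17 v=3: → [15,25),[10,20); WM=15
i=11 t=17 v=3: → [15,25),[10,20); WM=17
i=12 t=20 v=6: → [20,30),[15,25); WM=17
i=13 t=14 v=6: DROP (t<17-1); WM=17
i=14 t=22 v=9: → [20,30),[15,25); WM=17
i=15 t=23 v=3: → [20,30),[15,25); WM=23; [10,20) fires=22
i=16 t=28 v=8: → [25,35),[20,30); WM=23
i=17 t=29 v=4: → [25,35),[20,30); WM=23
i=18 t=25 v=6: → [25,35),[20,30); WM=23

8 9 13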